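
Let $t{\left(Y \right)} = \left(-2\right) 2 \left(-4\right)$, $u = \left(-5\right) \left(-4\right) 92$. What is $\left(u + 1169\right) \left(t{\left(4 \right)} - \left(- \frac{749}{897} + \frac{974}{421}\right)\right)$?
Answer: $\frac{5500294529}{125879} \approx 43695.0$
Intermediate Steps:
$u = 1840$ ($u = 20 \cdot 92 = 1840$)
$t{\left(Y \right)} = 16$ ($t{\left(Y \right)} = \left(-4\right) \left(-4\right) = 16$)
$\left(u + 1169\right) \left(t{\left(4 \right)} - \left(- \frac{749}{897} + \frac{974}{421}\right)\right) = \left(1840 + 1169\right) \left(16 - \left(- \frac{749}{897} + \frac{974}{421}\right)\right) = 3009 \left(16 - \frac{558349}{377637}\right) = 3009 \cdot \frac{5483843}{377637} = \frac{5500294529}{125879}$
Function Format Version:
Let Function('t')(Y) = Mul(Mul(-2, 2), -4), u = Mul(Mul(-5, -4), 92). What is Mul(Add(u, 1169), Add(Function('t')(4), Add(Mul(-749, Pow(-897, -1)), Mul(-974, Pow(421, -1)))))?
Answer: Rational(5500294529, 125879) ≈ 43695.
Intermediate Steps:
u = 1840 (u = Mul(20, 92) = 1840)
Function('t')(Y) = 16 (Function('t')(Y) = Mul(-4, -4) = 16)
Mul(Add(u, 1169), Add(Function('t')(4), Add(Mul(-749, Pow(-897, -1)), Mul(-974, Pow(421, -1))))) = Mul(Add(1840, 1169), Add(16, Add(Mul(-749, Pow(-897, -1)), Mul(-974, Pow(421, -1))))) = Mul(3009, Add(16, Add(Mul(-749, Rational(-1, 897)), Mul(-974, Rational(1, 421))))) = Mul(3009, Add(16, Add(Rational(749, 897), Rational(-974, 421)))) = Mul(3009, Add(16, Rational(-558349, 377637))) = Mul(3009, Rational(5483843, 377637)) = Rational(5500294529, 125879)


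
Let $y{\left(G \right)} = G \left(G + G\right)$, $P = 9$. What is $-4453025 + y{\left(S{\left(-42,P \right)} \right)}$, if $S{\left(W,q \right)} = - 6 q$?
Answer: $-4447193$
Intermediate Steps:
$y{\left(G \right)} = 2 G^{2}$ ($y{\left(G \right)} = G 2 G = 2 G^{2}$)
$-4453025 + y{\left(S{\left(-42,P \right)} \right)} = -4453025 + 2 \left(\left(-6\right) 9\right)^{2} = -4453025 + 2 \left(-54\right)^{2} = -4453025 + 2 \cdot 2916 = -4453025 + 5832 = -4447193$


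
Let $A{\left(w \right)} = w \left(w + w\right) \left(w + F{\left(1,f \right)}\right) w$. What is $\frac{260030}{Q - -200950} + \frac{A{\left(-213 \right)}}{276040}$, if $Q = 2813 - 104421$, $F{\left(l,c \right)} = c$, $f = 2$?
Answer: $\frac{101298055780157}{6855591420} \approx 14776.0$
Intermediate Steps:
$Q = -101608$
$A{\left(w \right)} = 2 w^{3} \left(2 + w\right)$ ($A{\left(w \right)} = w \left(w + w\right) \left(w + 2\right) w = w 2 w \left(2 + w\right) w = 2 w^{2} \left(2 + w\right) w = 2 w^{3} \left(2 + w\right)$)
$\frac{260030}{Q - -200950} + \frac{A{\left(-213 \right)}}{276040} = \frac{260030}{-101608 - -200950} + \frac{2 \left(-213\right)^{3} \left(2 - 213\right)}{276040} = \frac{260030}{-101608 + 200950} + 2 \left(-9663597\right) \left(-211\right) \frac{1}{276040} = \frac{260030}{99342} + 4078037934 \cdot \frac{1}{276040} = 260030 \cdot \frac{1}{99342} + \frac{2039018967}{138020} = \frac{130015}{49671} + \frac{2039018967}{138020} = \frac{101298055780157}{6855591420}$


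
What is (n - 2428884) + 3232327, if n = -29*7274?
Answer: 592497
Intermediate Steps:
n = -210946
(n - 2428884) + 3232327 = (-210946 - 2428884) + 3232327 = -2639830 + 3232327 = 592497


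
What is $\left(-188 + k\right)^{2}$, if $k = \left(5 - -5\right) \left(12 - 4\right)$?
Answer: $11664$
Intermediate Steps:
$k = 80$ ($k = \left(5 + 5\right) 8 = 10 \cdot 8 = 80$)
$\left(-188 + k\right)^{2} = \left(-188 + 80\right)^{2} = \left(-108\right)^{2} = 11664$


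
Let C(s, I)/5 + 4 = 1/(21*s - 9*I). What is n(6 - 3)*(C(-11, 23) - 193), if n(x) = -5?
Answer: 466495/438 ≈ 1065.1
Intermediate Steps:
C(s, I) = -20 + 5/(-9*I + 21*s) (C(s, I) = -20 + 5/(21*s - 9*I) = -20 + 5/(-9*I + 21*s))
n(6 - 3)*(C(-11, 23) - 193) = -5*(5*(-1 - 36*23 + 84*(-11))/(3*(-7*(-11) + 3*23)) - 193) = -5*(5*(-1 - 828 - 924)/(3*(77 + 69)) - 193) = -5*((5/3)*(-1753)/146 - 193) = -5*((5/3)*(1/146)*(-1753) - 193) = -5*(-8765/438 - 193) = -5*(-93299/438) = 466495/438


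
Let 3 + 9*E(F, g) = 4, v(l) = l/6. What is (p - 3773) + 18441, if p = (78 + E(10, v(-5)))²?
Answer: 1682317/81 ≈ 20769.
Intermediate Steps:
v(l) = l/6 (v(l) = l*(⅙) = l/6)
E(F, g) = ⅑ (E(F, g) = -⅓ + (⅑)*4 = -⅓ + 4/9 = ⅑)
p = 494209/81 (p = (78 + ⅑)² = (703/9)² = 494209/81 ≈ 6101.3)
(p - 3773) + 18441 = (494209/81 - 3773) + 18441 = 188596/81 + 18441 = 1682317/81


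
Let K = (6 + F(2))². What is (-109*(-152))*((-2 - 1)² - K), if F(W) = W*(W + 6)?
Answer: -7869800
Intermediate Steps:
F(W) = W*(6 + W)
K = 484 (K = (6 + 2*(6 + 2))² = (6 + 2*8)² = (6 + 16)² = 22² = 484)
(-109*(-152))*((-2 - 1)² - K) = (-109*(-152))*((-2 - 1)² - 1*484) = 16568*((-3)² - 484) = 16568*(9 - 484) = 16568*(-475) = -7869800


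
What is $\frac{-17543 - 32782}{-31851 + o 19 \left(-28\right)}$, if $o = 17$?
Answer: $\frac{10065}{8179} \approx 1.2306$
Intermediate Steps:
$\frac{-17543 - 32782}{-31851 + o 19 \left(-28\right)} = \frac{-17543 - 32782}{-31851 + 17 \cdot 19 \left(-28\right)} = - \frac{50325}{-31851 + 323 \left(-28\right)} = - \frac{50325}{-31851 - 9044} = - \frac{50325}{-40895} = \left(-50325\right) \left(- \frac{1}{40895}\right) = \frac{10065}{8179}$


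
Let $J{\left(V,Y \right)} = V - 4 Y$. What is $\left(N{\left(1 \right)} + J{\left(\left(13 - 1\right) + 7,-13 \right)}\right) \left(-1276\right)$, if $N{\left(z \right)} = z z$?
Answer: $-91872$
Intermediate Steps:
$N{\left(z \right)} = z^{2}$
$\left(N{\left(1 \right)} + J{\left(\left(13 - 1\right) + 7,-13 \right)}\right) \left(-1276\right) = \left(1^{2} + \left(\left(\left(13 - 1\right) + 7\right) - -52\right)\right) \left(-1276\right) = \left(1 + \left(\left(12 + 7\right) + 52\right)\right) \left(-1276\right) = \left(1 + \left(19 + 52\right)\right) \left(-1276\right) = \left(1 + 71\right) \left(-1276\right) = 72 \left(-1276\right) = -91872$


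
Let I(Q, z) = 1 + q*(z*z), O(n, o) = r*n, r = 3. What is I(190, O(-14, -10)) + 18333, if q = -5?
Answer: 9514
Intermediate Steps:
O(n, o) = 3*n
I(Q, z) = 1 - 5*z**2 (I(Q, z) = 1 - 5*z*z = 1 - 5*z**2)
I(190, O(-14, -10)) + 18333 = (1 - 5*(3*(-14))**2) + 18333 = (1 - 5*(-42)**2) + 18333 = (1 - 5*1764) + 18333 = (1 - 8820) + 18333 = -8819 + 18333 = 9514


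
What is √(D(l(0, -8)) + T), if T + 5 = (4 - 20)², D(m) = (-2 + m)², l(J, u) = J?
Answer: √255 ≈ 15.969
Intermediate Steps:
T = 251 (T = -5 + (4 - 20)² = -5 + (-16)² = -5 + 256 = 251)
√(D(l(0, -8)) + T) = √((-2 + 0)² + 251) = √((-2)² + 251) = √(4 + 251) = √255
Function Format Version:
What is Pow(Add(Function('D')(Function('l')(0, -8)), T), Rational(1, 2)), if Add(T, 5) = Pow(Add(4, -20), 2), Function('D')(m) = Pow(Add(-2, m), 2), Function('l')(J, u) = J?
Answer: Pow(255, Rational(1, 2)) ≈ 15.969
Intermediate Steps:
T = 251 (T = Add(-5, Pow(Add(4, -20), 2)) = Add(-5, Pow(-16, 2)) = Add(-5, 256) = 251)
Pow(Add(Function('D')(Function('l')(0, -8)), T), Rational(1, 2)) = Pow(Add(Pow(Add(-2, 0), 2), 251), Rational(1, 2)) = Pow(Add(Pow(-2, 2), 251), Rational(1, 2)) = Pow(Add(4, 251), Rational(1, 2)) = Pow(255, Rational(1, 2))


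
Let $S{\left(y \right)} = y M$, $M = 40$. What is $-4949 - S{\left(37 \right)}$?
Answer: $-6429$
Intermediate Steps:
$S{\left(y \right)} = 40 y$ ($S{\left(y \right)} = y 40 = 40 y$)
$-4949 - S{\left(37 \right)} = -4949 - 40 \cdot 37 = -4949 - 1480 = -6429$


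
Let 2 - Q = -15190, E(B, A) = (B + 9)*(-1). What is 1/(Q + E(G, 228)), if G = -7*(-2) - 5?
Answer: 1/15174 ≈ 6.5902e-5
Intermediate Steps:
G = 9 (G = 14 - 5 = 9)
E(B, A) = -9 - B (E(B, A) = (9 + B)*(-1) = -9 - B)
Q = 15192 (Q = 2 - 1*(-15190) = 2 + 15190 = 15192)
1/(Q + E(G, 228)) = 1/(15192 + (-9 - 1*9)) = 1/(15192 + (-9 - 9)) = 1/(15192 - 18) = 1/15174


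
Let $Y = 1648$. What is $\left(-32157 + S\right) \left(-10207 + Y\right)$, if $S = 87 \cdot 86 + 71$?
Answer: $210585636$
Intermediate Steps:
$S = 7553$ ($S = 7482 + 71 = 7553$)
$\left(-32157 + S\right) \left(-10207 + Y\right) = \left(-32157 + 7553\right) \left(-10207 + 1648\right) = \left(-24604\right) \left(-8559\right) = 210585636$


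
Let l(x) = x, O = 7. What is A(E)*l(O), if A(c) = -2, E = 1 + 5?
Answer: -14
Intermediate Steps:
E = 6
A(E)*l(O) = -2*7 = -14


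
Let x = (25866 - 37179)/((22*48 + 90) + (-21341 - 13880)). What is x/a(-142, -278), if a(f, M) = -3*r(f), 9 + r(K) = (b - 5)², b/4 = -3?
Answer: -3771/9541000 ≈ -0.00039524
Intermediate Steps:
b = -12 (b = 4*(-3) = -12)
r(K) = 280 (r(K) = -9 + (-12 - 5)² = -9 + (-17)² = -9 + 289 = 280)
x = 11313/34075 (x = -11313/((1056 + 90) - 35221) = -11313/(1146 - 35221) = -11313/(-34075) = -11313*(-1/34075) = 11313/34075 ≈ 0.33200)
a(f, M) = -840 (a(f, M) = -3*280 = -840)
x/a(-142, -278) = (11313/34075)/(-840) = (11313/34075)*(-1/840) = -3771/9541000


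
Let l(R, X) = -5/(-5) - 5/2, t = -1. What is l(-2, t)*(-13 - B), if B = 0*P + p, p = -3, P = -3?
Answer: 15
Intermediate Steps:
l(R, X) = -3/2 (l(R, X) = -5*(-1/5) - 5*1/2 = 1 - 5/2 = -3/2)
B = -3 (B = 0*(-3) - 3 = 0 - 3 = -3)
l(-2, t)*(-13 - B) = -3*(-13 - 1*(-3))/2 = -3*(-13 + 3)/2 = -3/2*(-10) = 15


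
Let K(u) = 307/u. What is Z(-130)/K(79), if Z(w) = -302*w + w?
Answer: 3091270/307 ≈ 10069.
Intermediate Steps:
Z(w) = -301*w
Z(-130)/K(79) = (-301*(-130))/((307/79)) = 39130/((307*(1/79))) = 39130/(307/79) = 39130*(79/307) = 3091270/307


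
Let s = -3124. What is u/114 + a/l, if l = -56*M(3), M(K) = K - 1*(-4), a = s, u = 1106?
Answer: 98711/5586 ≈ 17.671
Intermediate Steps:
a = -3124
M(K) = 4 + K (M(K) = K + 4 = 4 + K)
l = -392 (l = -56*(4 + 3) = -56*7 = -392)
u/114 + a/l = 1106/114 - 3124/(-392) = 1106*(1/114) - 3124*(-1/392) = 553/57 + 781/98 = 98711/5586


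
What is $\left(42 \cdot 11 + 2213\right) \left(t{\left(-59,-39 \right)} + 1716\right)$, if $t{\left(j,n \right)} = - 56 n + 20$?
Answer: $10486000$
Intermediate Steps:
$t{\left(j,n \right)} = 20 - 56 n$
$\left(42 \cdot 11 + 2213\right) \left(t{\left(-59,-39 \right)} + 1716\right) = \left(42 \cdot 11 + 2213\right) \left(\left(20 - -2184\right) + 1716\right) = \left(462 + 2213\right) \left(\left(20 + 2184\right) + 1716\right) = 2675 \left(2204 + 1716\right) = 2675 \cdot 3920 = 10486000$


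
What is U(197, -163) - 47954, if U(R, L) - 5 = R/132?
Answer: -6329071/132 ≈ -47948.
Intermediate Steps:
U(R, L) = 5 + R/132
U(197, -163) - 47954 = (5 + (1/132)*197) - 47954 = (5 + 197/132) - 47954 = 857/132 - 47954 = -6329071/132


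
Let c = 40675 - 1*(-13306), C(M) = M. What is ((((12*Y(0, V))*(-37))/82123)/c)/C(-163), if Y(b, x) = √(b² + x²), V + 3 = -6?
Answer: 3996/722592311069 ≈ 5.5301e-9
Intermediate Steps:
V = -9 (V = -3 - 6 = -9)
c = 53981 (c = 40675 + 13306 = 53981)
((((12*Y(0, V))*(-37))/82123)/c)/C(-163) = ((((12*√(0² + (-9)²))*(-37))/82123)/53981)/(-163) = ((((12*√(0 + 81))*(-37))*(1/82123))*(1/53981))*(-1/163) = ((((12*√81)*(-37))*(1/82123))*(1/53981))*(-1/163) = ((((12*9)*(-37))*(1/82123))*(1/53981))*(-1/163) = (((108*(-37))*(1/82123))*(1/53981))*(-1/163) = (-3996*1/82123*(1/53981))*(-1/163) = -3996/82123*1/53981*(-1/163) = -3996/4433081663*(-1/163) = 3996/722592311069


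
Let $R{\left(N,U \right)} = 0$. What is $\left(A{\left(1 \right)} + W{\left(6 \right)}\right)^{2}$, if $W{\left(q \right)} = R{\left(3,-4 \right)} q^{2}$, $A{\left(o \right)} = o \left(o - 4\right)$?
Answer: $9$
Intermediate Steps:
$A{\left(o \right)} = o \left(-4 + o\right)$
$W{\left(q \right)} = 0$ ($W{\left(q \right)} = 0 q^{2} = 0$)
$\left(A{\left(1 \right)} + W{\left(6 \right)}\right)^{2} = \left(1 \left(-4 + 1\right) + 0\right)^{2} = \left(1 \left(-3\right) + 0\right)^{2} = \left(-3 + 0\right)^{2} = \left(-3\right)^{2} = 9$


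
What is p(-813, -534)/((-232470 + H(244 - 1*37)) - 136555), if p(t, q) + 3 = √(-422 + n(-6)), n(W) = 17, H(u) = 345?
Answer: 3/368680 - 9*I*√5/368680 ≈ 8.1371e-6 - 5.4586e-5*I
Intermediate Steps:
p(t, q) = -3 + 9*I*√5 (p(t, q) = -3 + √(-422 + 17) = -3 + √(-405) = -3 + 9*I*√5)
p(-813, -534)/((-232470 + H(244 - 1*37)) - 136555) = (-3 + 9*I*√5)/((-232470 + 345) - 136555) = (-3 + 9*I*√5)/(-232125 - 136555) = (-3 + 9*I*√5)/(-368680) = (-3 + 9*I*√5)*(-1/368680) = 3/368680 - 9*I*√5/368680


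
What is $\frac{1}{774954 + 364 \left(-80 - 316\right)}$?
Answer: $\frac{1}{630810} \approx 1.5853 \cdot 10^{-6}$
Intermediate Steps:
$\frac{1}{774954 + 364 \left(-80 - 316\right)} = \frac{1}{774954 + 364 \left(-396\right)} = \frac{1}{774954 - 144144} = \frac{1}{630810}$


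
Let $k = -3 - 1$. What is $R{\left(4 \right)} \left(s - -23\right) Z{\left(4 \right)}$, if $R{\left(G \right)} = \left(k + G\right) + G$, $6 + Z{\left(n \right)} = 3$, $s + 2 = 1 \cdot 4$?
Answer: $-300$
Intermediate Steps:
$k = -4$ ($k = -3 - 1 = -4$)
$s = 2$ ($s = -2 + 1 \cdot 4 = -2 + 4 = 2$)
$Z{\left(n \right)} = -3$ ($Z{\left(n \right)} = -6 + 3 = -3$)
$R{\left(G \right)} = -4 + 2 G$ ($R{\left(G \right)} = \left(-4 + G\right) + G = -4 + 2 G$)
$R{\left(4 \right)} \left(s - -23\right) Z{\left(4 \right)} = \left(-4 + 2 \cdot 4\right) \left(2 - -23\right) \left(-3\right) = \left(-4 + 8\right) \left(2 + 23\right) \left(-3\right) = 4 \cdot 25 \left(-3\right) = 100 \left(-3\right) = -300$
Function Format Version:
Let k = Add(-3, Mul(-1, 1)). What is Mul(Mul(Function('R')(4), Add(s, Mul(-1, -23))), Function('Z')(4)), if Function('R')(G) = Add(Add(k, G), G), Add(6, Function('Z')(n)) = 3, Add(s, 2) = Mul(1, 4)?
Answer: -300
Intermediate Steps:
k = -4 (k = Add(-3, -1) = -4)
s = 2 (s = Add(-2, Mul(1, 4)) = Add(-2, 4) = 2)
Function('Z')(n) = -3 (Function('Z')(n) = Add(-6, 3) = -3)
Function('R')(G) = Add(-4, Mul(2, G)) (Function('R')(G) = Add(Add(-4, G), G) = Add(-4, Mul(2, G)))
Mul(Mul(Function('R')(4), Add(s, Mul(-1, -23))), Function('Z')(4)) = Mul(Mul(Add(-4, Mul(2, 4)), Add(2, Mul(-1, -23))), -3) = Mul(Mul(Add(-4, 8), Add(2, 23)), -3) = Mul(Mul(4, 25), -3) = Mul(100, -3) = -300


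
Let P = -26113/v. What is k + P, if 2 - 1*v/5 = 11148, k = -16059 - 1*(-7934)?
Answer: -452780137/55730 ≈ -8124.5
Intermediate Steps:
k = -8125 (k = -16059 + 7934 = -8125)
v = -55730 (v = 10 - 5*11148 = 10 - 55740 = -55730)
P = 26113/55730 (P = -26113/(-55730) = -26113*(-1/55730) = 26113/55730 ≈ 0.46856)
k + P = -8125 + 26113/55730 = -452780137/55730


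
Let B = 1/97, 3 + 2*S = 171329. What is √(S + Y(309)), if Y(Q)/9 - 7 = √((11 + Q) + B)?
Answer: √(806595934 + 2619*√334553)/97 ≈ 293.06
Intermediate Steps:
S = 85663 (S = -3/2 + (½)*171329 = -3/2 + 171329/2 = 85663)
B = 1/97 ≈ 0.010309
Y(Q) = 63 + 9*√(1068/97 + Q) (Y(Q) = 63 + 9*√((11 + Q) + 1/97) = 63 + 9*√(1068/97 + Q))
√(S + Y(309)) = √(85663 + (63 + 9*√(103596 + 9409*309)/97)) = √(85663 + (63 + 9*√(103596 + 2907381)/97)) = √(85663 + (63 + 9*√3010977/97)) = √(85663 + (63 + 9*(3*√334553)/97)) = √(85663 + (63 + 27*√334553/97)) = √(85726 + 27*√334553/97)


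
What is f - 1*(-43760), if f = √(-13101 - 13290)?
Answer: 43760 + I*√26391 ≈ 43760.0 + 162.45*I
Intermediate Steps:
f = I*√26391 (f = √(-26391) = I*√26391 ≈ 162.45*I)
f - 1*(-43760) = I*√26391 - 1*(-43760) = I*√26391 + 43760 = 43760 + I*√26391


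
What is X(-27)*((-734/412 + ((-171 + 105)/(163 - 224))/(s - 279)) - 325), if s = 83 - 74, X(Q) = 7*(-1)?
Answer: 1293512017/565470 ≈ 2287.5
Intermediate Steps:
X(Q) = -7
s = 9
X(-27)*((-734/412 + ((-171 + 105)/(163 - 224))/(s - 279)) - 325) = -7*((-734/412 + ((-171 + 105)/(163 - 224))/(9 - 279)) - 325) = -7*((-734*1/412 - 66/(-61)/(-270)) - 325) = -7*((-367/206 - 66*(-1/61)*(-1/270)) - 325) = -7*((-367/206 + (66/61)*(-1/270)) - 325) = -7*((-367/206 - 11/2745) - 325) = -7*(-1009681/565470 - 325) = -7*(-184787431/565470) = 1293512017/565470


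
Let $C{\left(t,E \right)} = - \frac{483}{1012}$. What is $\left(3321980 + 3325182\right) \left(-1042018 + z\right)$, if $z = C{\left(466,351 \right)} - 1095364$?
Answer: $- \frac{312565606812649}{22} \approx -1.4208 \cdot 10^{13}$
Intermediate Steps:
$C{\left(t,E \right)} = - \frac{21}{44}$ ($C{\left(t,E \right)} = \left(-483\right) \frac{1}{1012} = - \frac{21}{44}$)
$z = - \frac{48196037}{44}$ ($z = - \frac{21}{44} - 1095364 = - \frac{48196037}{44} \approx -1.0954 \cdot 10^{6}$)
$\left(3321980 + 3325182\right) \left(-1042018 + z\right) = \left(3321980 + 3325182\right) \left(-1042018 - \frac{48196037}{44}\right) = 6647162 \left(- \frac{94044829}{44}\right) = - \frac{312565606812649}{22}$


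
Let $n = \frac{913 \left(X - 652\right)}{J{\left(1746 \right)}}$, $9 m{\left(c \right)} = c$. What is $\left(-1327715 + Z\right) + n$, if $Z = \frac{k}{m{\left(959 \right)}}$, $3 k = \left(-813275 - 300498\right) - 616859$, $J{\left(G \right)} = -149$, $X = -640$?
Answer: $- \frac{189360884005}{142891} \approx -1.3252 \cdot 10^{6}$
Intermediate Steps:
$m{\left(c \right)} = \frac{c}{9}$
$k = - \frac{1730632}{3}$ ($k = \frac{\left(-813275 - 300498\right) - 616859}{3} = \frac{-1113773 - 616859}{3} = \frac{1}{3} \left(-1730632\right) = - \frac{1730632}{3} \approx -5.7688 \cdot 10^{5}$)
$n = \frac{1179596}{149}$ ($n = \frac{913 \left(-640 - 652\right)}{-149} = 913 \left(-1292\right) \left(- \frac{1}{149}\right) = \left(-1179596\right) \left(- \frac{1}{149}\right) = \frac{1179596}{149} \approx 7916.8$)
$Z = - \frac{5191896}{959}$ ($Z = - \frac{1730632}{3 \cdot \frac{1}{9} \cdot 959} = - \frac{1730632}{3 \cdot \frac{959}{9}} = \left(- \frac{1730632}{3}\right) \frac{9}{959} = - \frac{5191896}{959} \approx -5413.9$)
$\left(-1327715 + Z\right) + n = \left(-1327715 - \frac{5191896}{959}\right) + \frac{1179596}{149} = - \frac{1278470581}{959} + \frac{1179596}{149} = - \frac{189360884005}{142891}$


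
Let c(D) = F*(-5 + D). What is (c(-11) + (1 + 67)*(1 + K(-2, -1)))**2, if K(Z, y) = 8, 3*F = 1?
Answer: 3312400/9 ≈ 3.6804e+5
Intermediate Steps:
F = 1/3 (F = (1/3)*1 = 1/3 ≈ 0.33333)
c(D) = -5/3 + D/3 (c(D) = (-5 + D)/3 = -5/3 + D/3)
(c(-11) + (1 + 67)*(1 + K(-2, -1)))**2 = ((-5/3 + (1/3)*(-11)) + (1 + 67)*(1 + 8))**2 = ((-5/3 - 11/3) + 68*9)**2 = (-16/3 + 612)**2 = (1820/3)**2 = 3312400/9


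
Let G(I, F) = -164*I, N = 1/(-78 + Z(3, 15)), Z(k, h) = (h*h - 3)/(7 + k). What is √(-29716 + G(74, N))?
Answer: 2*I*√10463 ≈ 204.58*I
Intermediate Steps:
Z(k, h) = (-3 + h²)/(7 + k) (Z(k, h) = (h² - 3)/(7 + k) = (-3 + h²)/(7 + k))
N = -5/279 (N = 1/(-78 + (-3 + 15²)/(7 + 3)) = 1/(-78 + (-3 + 225)/10) = 1/(-78 + (⅒)*222) = 1/(-78 + 111/5) = 1/(-279/5) = -5/279 ≈ -0.017921)
√(-29716 + G(74, N)) = √(-29716 - 164*74) = √(-29716 - 12136) = √(-41852) = 2*I*√10463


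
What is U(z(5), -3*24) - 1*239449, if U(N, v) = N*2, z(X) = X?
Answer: -239439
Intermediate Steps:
U(N, v) = 2*N
U(z(5), -3*24) - 1*239449 = 2*5 - 1*239449 = 10 - 239449 = -239439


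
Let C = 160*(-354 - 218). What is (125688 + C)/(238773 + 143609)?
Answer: 17084/191191 ≈ 0.089356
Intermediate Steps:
C = -91520 (C = 160*(-572) = -91520)
(125688 + C)/(238773 + 143609) = (125688 - 91520)/(238773 + 143609) = 34168/382382 = 34168*(1/382382) = 17084/191191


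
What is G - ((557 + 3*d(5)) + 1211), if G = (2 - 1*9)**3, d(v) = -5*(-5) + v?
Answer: -2201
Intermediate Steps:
d(v) = 25 + v
G = -343 (G = (2 - 9)**3 = (-7)**3 = -343)
G - ((557 + 3*d(5)) + 1211) = -343 - ((557 + 3*(25 + 5)) + 1211) = -343 - ((557 + 3*30) + 1211) = -343 - ((557 + 90) + 1211) = -343 - (647 + 1211) = -343 - 1*1858 = -343 - 1858 = -2201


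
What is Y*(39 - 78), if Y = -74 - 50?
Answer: 4836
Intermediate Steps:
Y = -124
Y*(39 - 78) = -124*(39 - 78) = -124*(-39) = 4836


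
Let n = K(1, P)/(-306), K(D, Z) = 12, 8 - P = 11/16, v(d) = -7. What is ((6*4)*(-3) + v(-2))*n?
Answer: 158/51 ≈ 3.0980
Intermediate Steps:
P = 117/16 (P = 8 - 11/16 = 117/16 ≈ 7.3125)
n = -2/51 (n = 12/(-306) = 12*(-1/306) = -2/51 ≈ -0.039216)
((6*4)*(-3) + v(-2))*n = ((6*4)*(-3) - 7)*(-2/51) = (24*(-3) - 7)*(-2/51) = (-72 - 7)*(-2/51) = -79*(-2/51) = 158/51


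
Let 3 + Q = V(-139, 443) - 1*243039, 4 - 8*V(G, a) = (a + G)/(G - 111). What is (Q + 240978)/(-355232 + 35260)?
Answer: 515837/79993000 ≈ 0.0064485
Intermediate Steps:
V(G, a) = ½ - (G + a)/(8*(-111 + G)) (V(G, a) = ½ - (a + G)/(8*(G - 111)) = ½ - (G + a)/(8*(-111 + G)))
Q = -60760337/250 (Q = -3 + ((-444 - 1*443 + 3*(-139))/(8*(-111 - 139)) - 1*243039) = -3 + ((⅛)*(-444 - 443 - 417)/(-250) - 243039) = -3 + ((⅛)*(-1/250)*(-1304) - 243039) = -3 + (163/250 - 243039) = -3 - 60759587/250 = -60760337/250 ≈ -2.4304e+5)
(Q + 240978)/(-355232 + 35260) = (-60760337/250 + 240978)/(-355232 + 35260) = -515837/250/(-319972) = -515837/250*(-1/319972) = 515837/79993000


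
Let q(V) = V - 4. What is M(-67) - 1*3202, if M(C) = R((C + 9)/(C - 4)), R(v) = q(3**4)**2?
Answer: 2727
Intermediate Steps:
q(V) = -4 + V
R(v) = 5929 (R(v) = (-4 + 3**4)**2 = (-4 + 81)**2 = 77**2 = 5929)
M(C) = 5929
M(-67) - 1*3202 = 5929 - 1*3202 = 5929 - 3202 = 2727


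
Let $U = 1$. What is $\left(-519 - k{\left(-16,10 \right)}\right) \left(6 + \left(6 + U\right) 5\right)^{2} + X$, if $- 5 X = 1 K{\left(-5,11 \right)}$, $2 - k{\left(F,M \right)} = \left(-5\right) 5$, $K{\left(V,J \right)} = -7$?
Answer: $- \frac{4589123}{5} \approx -9.1783 \cdot 10^{5}$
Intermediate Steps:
$k{\left(F,M \right)} = 27$ ($k{\left(F,M \right)} = 2 - \left(-5\right) 5 = 2 - -25 = 2 + 25 = 27$)
$X = \frac{7}{5}$ ($X = - \frac{1 \left(-7\right)}{5} = \left(- \frac{1}{5}\right) \left(-7\right) = \frac{7}{5} \approx 1.4$)
$\left(-519 - k{\left(-16,10 \right)}\right) \left(6 + \left(6 + U\right) 5\right)^{2} + X = \left(-519 - 27\right) \left(6 + \left(6 + 1\right) 5\right)^{2} + \frac{7}{5} = \left(-519 - 27\right) \left(6 + 7 \cdot 5\right)^{2} + \frac{7}{5} = - 546 \left(6 + 35\right)^{2} + \frac{7}{5} = - 546 \cdot 41^{2} + \frac{7}{5} = \left(-546\right) 1681 + \frac{7}{5} = -917826 + \frac{7}{5} = - \frac{4589123}{5}$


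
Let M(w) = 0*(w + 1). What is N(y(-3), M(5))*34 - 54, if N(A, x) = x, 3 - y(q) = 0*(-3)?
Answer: -54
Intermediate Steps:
y(q) = 3 (y(q) = 3 - 0*(-3) = 3 - 1*0 = 3 + 0 = 3)
M(w) = 0 (M(w) = 0*(1 + w) = 0)
N(y(-3), M(5))*34 - 54 = 0*34 - 54 = 0 - 54 = -54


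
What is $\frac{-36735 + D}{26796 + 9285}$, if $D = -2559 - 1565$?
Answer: $- \frac{40859}{36081} \approx -1.1324$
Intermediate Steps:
$D = -4124$ ($D = -2559 - 1565 = -4124$)
$\frac{-36735 + D}{26796 + 9285} = \frac{-36735 - 4124}{26796 + 9285} = - \frac{40859}{36081}$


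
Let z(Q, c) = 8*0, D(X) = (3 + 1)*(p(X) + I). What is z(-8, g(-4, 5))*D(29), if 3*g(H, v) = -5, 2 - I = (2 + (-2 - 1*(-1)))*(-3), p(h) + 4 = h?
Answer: 0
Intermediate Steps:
p(h) = -4 + h
I = 5 (I = 2 - (2 + (-2 - 1*(-1)))*(-3) = 2 - (2 + (-2 + 1))*(-3) = 2 - (2 - 1)*(-3) = 2 - (-3) = 2 - 1*(-3) = 2 + 3 = 5)
g(H, v) = -5/3 (g(H, v) = (1/3)*(-5) = -5/3)
D(X) = 4 + 4*X (D(X) = (3 + 1)*((-4 + X) + 5) = 4*(1 + X) = 4 + 4*X)
z(Q, c) = 0
z(-8, g(-4, 5))*D(29) = 0*(4 + 4*29) = 0*(4 + 116) = 0*120 = 0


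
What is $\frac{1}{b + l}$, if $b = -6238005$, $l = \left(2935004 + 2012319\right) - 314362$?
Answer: $- \frac{1}{1605044} \approx -6.2304 \cdot 10^{-7}$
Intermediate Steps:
$l = 4632961$ ($l = 4947323 - 314362 = 4632961$)
$\frac{1}{b + l} = \frac{1}{-6238005 + 4632961} = \frac{1}{-1605044} = - \frac{1}{1605044}$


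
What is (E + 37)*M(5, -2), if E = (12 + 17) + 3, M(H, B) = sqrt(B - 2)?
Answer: 138*I ≈ 138.0*I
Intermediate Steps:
M(H, B) = sqrt(-2 + B)
E = 32 (E = 29 + 3 = 32)
(E + 37)*M(5, -2) = (32 + 37)*sqrt(-2 - 2) = 69*sqrt(-4) = 69*(2*I) = 138*I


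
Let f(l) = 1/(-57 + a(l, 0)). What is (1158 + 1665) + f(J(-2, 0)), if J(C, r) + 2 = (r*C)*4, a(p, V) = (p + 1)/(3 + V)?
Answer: 485553/172 ≈ 2823.0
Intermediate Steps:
a(p, V) = (1 + p)/(3 + V)
J(C, r) = -2 + 4*C*r (J(C, r) = -2 + (r*C)*4 = -2 + (C*r)*4 = -2 + 4*C*r)
f(l) = 1/(-170/3 + l/3) (f(l) = 1/(-57 + (1 + l)/(3 + 0)) = 1/(-57 + (1 + l)/3) = 1/(-57 + (⅓ + l/3)) = 1/(-170/3 + l/3))
(1158 + 1665) + f(J(-2, 0)) = (1158 + 1665) + 3/(-170 + (-2 + 4*(-2)*0)) = 2823 + 3/(-170 + (-2 + 0)) = 2823 + 3/(-170 - 2) = 2823 + 3/(-172) = 2823 + 3*(-1/172) = 2823 - 3/172 = 485553/172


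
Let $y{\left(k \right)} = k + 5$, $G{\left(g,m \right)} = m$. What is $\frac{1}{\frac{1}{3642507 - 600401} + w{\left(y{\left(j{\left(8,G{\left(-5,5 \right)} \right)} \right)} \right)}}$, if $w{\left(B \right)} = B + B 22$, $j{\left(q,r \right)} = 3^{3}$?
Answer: $\frac{3042106}{2238990017} \approx 0.0013587$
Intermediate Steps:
$j{\left(q,r \right)} = 27$
$y{\left(k \right)} = 5 + k$
$w{\left(B \right)} = 23 B$ ($w{\left(B \right)} = B + 22 B = 23 B$)
$\frac{1}{\frac{1}{3642507 - 600401} + w{\left(y{\left(j{\left(8,G{\left(-5,5 \right)} \right)} \right)} \right)}} = \frac{1}{\frac{1}{3642507 - 600401} + 23 \left(5 + 27\right)} = \frac{1}{\frac{1}{3042106} + 23 \cdot 32} = \frac{1}{\frac{1}{3042106} + 736} = \frac{1}{\frac{2238990017}{3042106}} = \frac{3042106}{2238990017}$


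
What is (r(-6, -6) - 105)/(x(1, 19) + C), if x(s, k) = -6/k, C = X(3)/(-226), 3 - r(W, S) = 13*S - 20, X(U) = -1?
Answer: 17176/1337 ≈ 12.847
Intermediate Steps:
r(W, S) = 23 - 13*S (r(W, S) = 3 - (13*S - 20) = 3 - (-20 + 13*S) = 3 + (20 - 13*S) = 23 - 13*S)
C = 1/226 (C = -1/(-226) = -1*(-1/226) = 1/226 ≈ 0.0044248)
(r(-6, -6) - 105)/(x(1, 19) + C) = ((23 - 13*(-6)) - 105)/(-6/19 + 1/226) = ((23 + 78) - 105)/(-6*1/19 + 1/226) = (101 - 105)/(-6/19 + 1/226) = -4/(-1337/4294) = -4*(-4294/1337) = 17176/1337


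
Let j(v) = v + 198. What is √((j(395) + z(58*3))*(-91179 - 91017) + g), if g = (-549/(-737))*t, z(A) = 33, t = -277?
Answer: 15*I*√275338165553/737 ≈ 10680.0*I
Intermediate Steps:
j(v) = 198 + v
g = -152073/737 (g = -549/(-737)*(-277) = -549*(-1/737)*(-277) = (549/737)*(-277) = -152073/737 ≈ -206.34)
√((j(395) + z(58*3))*(-91179 - 91017) + g) = √(((198 + 395) + 33)*(-91179 - 91017) - 152073/737) = √((593 + 33)*(-182196) - 152073/737) = √(626*(-182196) - 152073/737) = √(-114054696 - 152073/737) = √(-84058463025/737) = 15*I*√275338165553/737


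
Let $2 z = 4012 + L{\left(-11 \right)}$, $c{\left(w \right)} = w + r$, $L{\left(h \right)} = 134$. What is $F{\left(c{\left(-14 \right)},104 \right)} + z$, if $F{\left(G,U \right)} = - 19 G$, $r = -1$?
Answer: $2358$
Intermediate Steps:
$c{\left(w \right)} = -1 + w$ ($c{\left(w \right)} = w - 1 = -1 + w$)
$z = 2073$ ($z = \frac{4012 + 134}{2} = \frac{1}{2} \cdot 4146 = 2073$)
$F{\left(c{\left(-14 \right)},104 \right)} + z = - 19 \left(-1 - 14\right) + 2073 = \left(-19\right) \left(-15\right) + 2073 = 285 + 2073 = 2358$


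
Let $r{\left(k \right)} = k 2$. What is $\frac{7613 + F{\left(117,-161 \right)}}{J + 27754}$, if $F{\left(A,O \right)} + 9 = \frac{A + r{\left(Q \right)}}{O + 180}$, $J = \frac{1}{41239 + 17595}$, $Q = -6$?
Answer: $\frac{8506278554}{31024697903} \approx 0.27418$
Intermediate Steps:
$r{\left(k \right)} = 2 k$
$J = \frac{1}{58834} \approx 1.6997 \cdot 10^{-5}$
$F{\left(A,O \right)} = -9 + \frac{-12 + A}{180 + O}$ ($F{\left(A,O \right)} = -9 + \frac{A + 2 \left(-6\right)}{O + 180} = -9 + \frac{A - 12}{180 + O} = -9 + \frac{-12 + A}{180 + O}$)
$\frac{7613 + F{\left(117,-161 \right)}}{J + 27754} = \frac{7613 + \frac{-1632 + 117 - -1449}{180 - 161}}{\frac{1}{58834} + 27754} = \frac{7613 + \frac{-1632 + 117 + 1449}{19}}{\frac{1632878837}{58834}} = \left(7613 + \frac{1}{19} \left(-66\right)\right) \frac{58834}{1632878837} = \left(7613 - \frac{66}{19}\right) \frac{58834}{1632878837} = \frac{144581}{19} \cdot \frac{58834}{1632878837} = \frac{8506278554}{31024697903}$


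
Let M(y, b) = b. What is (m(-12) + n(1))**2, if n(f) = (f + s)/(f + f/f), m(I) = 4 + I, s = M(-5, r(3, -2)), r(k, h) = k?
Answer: 36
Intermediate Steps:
s = 3
n(f) = (3 + f)/(1 + f) (n(f) = (f + 3)/(f + f/f) = (3 + f)/(f + 1) = (3 + f)/(1 + f))
(m(-12) + n(1))**2 = ((4 - 12) + (3 + 1)/(1 + 1))**2 = (-8 + 4/2)**2 = (-8 + (1/2)*4)**2 = (-8 + 2)**2 = (-6)**2 = 36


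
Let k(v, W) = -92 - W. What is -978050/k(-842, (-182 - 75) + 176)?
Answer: 978050/11 ≈ 88914.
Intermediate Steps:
-978050/k(-842, (-182 - 75) + 176) = -978050/(-92 - ((-182 - 75) + 176)) = -978050/(-92 - (-257 + 176)) = -978050/(-92 - 1*(-81)) = -978050/(-92 + 81) = -978050/(-11) = -978050*(-1/11) = 978050/11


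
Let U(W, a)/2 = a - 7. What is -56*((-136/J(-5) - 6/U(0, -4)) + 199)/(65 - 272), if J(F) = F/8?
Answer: 1283968/11385 ≈ 112.78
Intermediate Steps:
J(F) = F/8 (J(F) = F*(1/8) = F/8)
U(W, a) = -14 + 2*a (U(W, a) = 2*(a - 7) = 2*(-7 + a) = -14 + 2*a)
-56*((-136/J(-5) - 6/U(0, -4)) + 199)/(65 - 272) = -56*((-136/((1/8)*(-5)) - 6/(-14 + 2*(-4))) + 199)/(65 - 272) = -56*((-136/(-5/8) - 6/(-14 - 8)) + 199)/(-207) = -56*((-136*(-8/5) - 6/(-22)) + 199)*(-1)/207 = -56*((1088/5 - 6*(-1/22)) + 199)*(-1)/207 = -56*((1088/5 + 3/11) + 199)*(-1)/207 = -56*(11983/55 + 199)*(-1)/207 = -1283968*(-1)/(55*207) = -56*(-22928/11385) = 1283968/11385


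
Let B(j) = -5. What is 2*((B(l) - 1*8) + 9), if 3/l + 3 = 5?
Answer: -8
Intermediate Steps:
l = 3/2 (l = 3/(-3 + 5) = 3/2 ≈ 1.5000)
2*((B(l) - 1*8) + 9) = 2*((-5 - 1*8) + 9) = 2*((-5 - 8) + 9) = 2*(-13 + 9) = 2*(-4) = -8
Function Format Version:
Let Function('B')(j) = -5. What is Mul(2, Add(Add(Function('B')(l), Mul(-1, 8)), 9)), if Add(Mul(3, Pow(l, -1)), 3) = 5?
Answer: -8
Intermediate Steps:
l = Rational(3, 2) (l = Mul(3, Pow(Add(-3, 5), -1)) = Mul(3, Pow(2, -1)) = Mul(3, Rational(1, 2)) = Rational(3, 2) ≈ 1.5000)
Mul(2, Add(Add(Function('B')(l), Mul(-1, 8)), 9)) = Mul(2, Add(Add(-5, Mul(-1, 8)), 9)) = Mul(2, Add(Add(-5, -8), 9)) = Mul(2, Add(-13, 9)) = Mul(2, -4) = -8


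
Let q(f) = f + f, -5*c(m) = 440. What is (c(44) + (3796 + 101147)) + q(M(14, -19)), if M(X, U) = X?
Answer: 104883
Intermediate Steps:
c(m) = -88 (c(m) = -⅕*440 = -88)
q(f) = 2*f
(c(44) + (3796 + 101147)) + q(M(14, -19)) = (-88 + (3796 + 101147)) + 2*14 = (-88 + 104943) + 28 = 104855 + 28 = 104883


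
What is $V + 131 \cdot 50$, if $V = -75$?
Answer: $6475$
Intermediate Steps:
$V + 131 \cdot 50 = -75 + 131 \cdot 50 = -75 + 6550 = 6475$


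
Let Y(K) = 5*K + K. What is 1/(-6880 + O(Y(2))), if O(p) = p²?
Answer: -1/6736 ≈ -0.00014846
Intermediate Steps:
Y(K) = 6*K
1/(-6880 + O(Y(2))) = 1/(-6880 + (6*2)²) = 1/(-6880 + 12²) = 1/(-6880 + 144) = 1/(-6736) = -1/6736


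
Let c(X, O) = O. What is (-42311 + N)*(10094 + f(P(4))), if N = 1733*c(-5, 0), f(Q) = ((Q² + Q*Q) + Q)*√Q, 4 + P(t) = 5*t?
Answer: -516448066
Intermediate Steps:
P(t) = -4 + 5*t
f(Q) = √Q*(Q + 2*Q²) (f(Q) = ((Q² + Q²) + Q)*√Q = (2*Q² + Q)*√Q = (Q + 2*Q²)*√Q = √Q*(Q + 2*Q²))
N = 0 (N = 1733*0 = 0)
(-42311 + N)*(10094 + f(P(4))) = (-42311 + 0)*(10094 + (-4 + 5*4)^(3/2)*(1 + 2*(-4 + 5*4))) = -42311*(10094 + (-4 + 20)^(3/2)*(1 + 2*(-4 + 20))) = -42311*(10094 + 16^(3/2)*(1 + 2*16)) = -42311*(10094 + 64*(1 + 32)) = -42311*(10094 + 64*33) = -42311*(10094 + 2112) = -42311*12206 = -516448066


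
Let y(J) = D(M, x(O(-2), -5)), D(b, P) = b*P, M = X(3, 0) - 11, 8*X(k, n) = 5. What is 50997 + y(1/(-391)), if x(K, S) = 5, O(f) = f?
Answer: 407561/8 ≈ 50945.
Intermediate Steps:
X(k, n) = 5/8 (X(k, n) = (⅛)*5 = 5/8)
M = -83/8 (M = 5/8 - 11 = -83/8 ≈ -10.375)
D(b, P) = P*b
y(J) = -415/8 (y(J) = 5*(-83/8) = -415/8)
50997 + y(1/(-391)) = 50997 - 415/8 = 407561/8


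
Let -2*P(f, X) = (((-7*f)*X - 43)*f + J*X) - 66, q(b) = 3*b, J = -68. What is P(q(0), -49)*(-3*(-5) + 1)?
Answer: -26128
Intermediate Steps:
P(f, X) = 33 + 34*X - f*(-43 - 7*X*f)/2 (P(f, X) = -((((-7*f)*X - 43)*f - 68*X) - 66)/2 = -(((-7*X*f - 43)*f - 68*X) - 66)/2 = -(((-43 - 7*X*f)*f - 68*X) - 66)/2 = -((f*(-43 - 7*X*f) - 68*X) - 66)/2 = -((-68*X + f*(-43 - 7*X*f)) - 66)/2 = -(-66 - 68*X + f*(-43 - 7*X*f))/2 = 33 + 34*X - f*(-43 - 7*X*f)/2)
P(q(0), -49)*(-3*(-5) + 1) = (33 + 34*(-49) + 43*(3*0)/2 + (7/2)*(-49)*(3*0)²)*(-3*(-5) + 1) = (33 - 1666 + (43/2)*0 + (7/2)*(-49)*0²)*(15 + 1) = (33 - 1666 + 0 + (7/2)*(-49)*0)*16 = (33 - 1666 + 0 + 0)*16 = -1633*16 = -26128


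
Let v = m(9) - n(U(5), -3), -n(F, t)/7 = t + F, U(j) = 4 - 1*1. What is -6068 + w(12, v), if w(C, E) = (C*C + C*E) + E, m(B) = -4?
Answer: -5976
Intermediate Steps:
U(j) = 3 (U(j) = 4 - 1 = 3)
n(F, t) = -7*F - 7*t (n(F, t) = -7*(t + F) = -7*(F + t) = -7*F - 7*t)
v = -4 (v = -4 - (-7*3 - 7*(-3)) = -4 - (-21 + 21) = -4 - 1*0 = -4 + 0 = -4)
w(C, E) = E + C² + C*E (w(C, E) = (C² + C*E) + E = E + C² + C*E)
-6068 + w(12, v) = -6068 + (-4 + 12² + 12*(-4)) = -6068 + (-4 + 144 - 48) = -6068 + 92 = -5976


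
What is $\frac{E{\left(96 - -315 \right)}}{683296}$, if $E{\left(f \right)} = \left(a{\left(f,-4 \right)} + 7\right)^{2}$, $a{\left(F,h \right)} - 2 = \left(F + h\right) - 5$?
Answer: $\frac{168921}{683296} \approx 0.24722$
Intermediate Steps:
$a{\left(F,h \right)} = -3 + F + h$ ($a{\left(F,h \right)} = 2 - \left(5 - F - h\right) = 2 + \left(-5 + F + h\right) = -3 + F + h$)
$E{\left(f \right)} = f^{2}$ ($E{\left(f \right)} = \left(\left(-3 + f - 4\right) + 7\right)^{2} = \left(\left(-7 + f\right) + 7\right)^{2} = f^{2}$)
$\frac{E{\left(96 - -315 \right)}}{683296} = \frac{\left(96 - -315\right)^{2}}{683296} = \left(96 + 315\right)^{2} \cdot \frac{1}{683296} = 411^{2} \cdot \frac{1}{683296} = 168921 \cdot \frac{1}{683296} = \frac{168921}{683296}$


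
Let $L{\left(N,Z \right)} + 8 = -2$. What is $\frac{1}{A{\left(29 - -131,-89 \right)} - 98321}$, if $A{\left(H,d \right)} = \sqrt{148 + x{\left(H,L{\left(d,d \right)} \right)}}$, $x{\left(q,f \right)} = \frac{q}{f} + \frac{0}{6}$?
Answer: $- \frac{98321}{9667018909} - \frac{2 \sqrt{33}}{9667018909} \approx -1.0172 \cdot 10^{-5}$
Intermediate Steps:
$L{\left(N,Z \right)} = -10$ ($L{\left(N,Z \right)} = -8 - 2 = -10$)
$x{\left(q,f \right)} = \frac{q}{f}$ ($x{\left(q,f \right)} = \frac{q}{f} + 0 \cdot \frac{1}{6} = \frac{q}{f} + 0 = \frac{q}{f}$)
$A{\left(H,d \right)} = \sqrt{148 - \frac{H}{10}}$ ($A{\left(H,d \right)} = \sqrt{148 + \frac{H}{-10}} = \sqrt{148 + H \left(- \frac{1}{10}\right)} = \sqrt{148 - \frac{H}{10}}$)
$\frac{1}{A{\left(29 - -131,-89 \right)} - 98321} = \frac{1}{\frac{\sqrt{14800 - 10 \left(29 - -131\right)}}{10} - 98321} = \frac{1}{\frac{\sqrt{14800 - 10 \left(29 + 131\right)}}{10} - 98321} = \frac{1}{\frac{\sqrt{14800 - 1600}}{10} - 98321} = \frac{1}{\frac{\sqrt{13200}}{10} - 98321} = \frac{1}{\frac{20 \sqrt{33}}{10} - 98321} = \frac{1}{2 \sqrt{33} - 98321} = \frac{1}{-98321 + 2 \sqrt{33}}$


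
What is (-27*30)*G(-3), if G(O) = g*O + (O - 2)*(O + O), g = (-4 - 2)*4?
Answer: -82620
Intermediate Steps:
g = -24 (g = -6*4 = -24)
G(O) = -24*O + 2*O*(-2 + O) (G(O) = -24*O + (O - 2)*(O + O) = -24*O + (-2 + O)*(2*O) = -24*O + 2*O*(-2 + O))
(-27*30)*G(-3) = (-27*30)*(2*(-3)*(-14 - 3)) = -1620*(-3)*(-17) = -810*102 = -82620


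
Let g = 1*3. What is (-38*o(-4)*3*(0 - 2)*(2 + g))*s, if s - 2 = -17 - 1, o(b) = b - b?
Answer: 0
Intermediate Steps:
o(b) = 0
g = 3
s = -16 (s = 2 + (-17 - 1) = 2 - 18 = -16)
(-38*o(-4)*3*(0 - 2)*(2 + g))*s = -38*0*3*(0 - 2)*(2 + 3)*(-16) = -0*(-2*5)*(-16) = -0*(-10)*(-16) = -38*0*(-16) = 0*(-16) = 0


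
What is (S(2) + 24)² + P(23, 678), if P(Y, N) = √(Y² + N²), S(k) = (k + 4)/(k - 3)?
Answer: 324 + √460213 ≈ 1002.4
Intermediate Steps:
S(k) = (4 + k)/(-3 + k)
P(Y, N) = √(N² + Y²)
(S(2) + 24)² + P(23, 678) = ((4 + 2)/(-3 + 2) + 24)² + √(678² + 23²) = (6/(-1) + 24)² + √(459684 + 529) = (-1*6 + 24)² + √460213 = (-6 + 24)² + √460213 = 18² + √460213 = 324 + √460213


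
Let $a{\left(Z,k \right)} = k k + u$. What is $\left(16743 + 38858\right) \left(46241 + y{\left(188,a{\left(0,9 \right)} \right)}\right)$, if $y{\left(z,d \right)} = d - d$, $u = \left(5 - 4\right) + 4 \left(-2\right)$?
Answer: $2571045841$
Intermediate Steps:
$u = -7$ ($u = \left(5 - 4\right) - 8 = 1 - 8 = -7$)
$a{\left(Z,k \right)} = -7 + k^{2}$ ($a{\left(Z,k \right)} = k k - 7 = k^{2} - 7 = -7 + k^{2}$)
$y{\left(z,d \right)} = 0$
$\left(16743 + 38858\right) \left(46241 + y{\left(188,a{\left(0,9 \right)} \right)}\right) = \left(16743 + 38858\right) \left(46241 + 0\right) = 55601 \cdot 46241 = 2571045841$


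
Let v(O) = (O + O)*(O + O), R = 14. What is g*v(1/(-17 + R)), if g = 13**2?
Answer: 676/9 ≈ 75.111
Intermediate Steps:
g = 169
v(O) = 4*O**2 (v(O) = (2*O)*(2*O) = 4*O**2)
g*v(1/(-17 + R)) = 169*(4*(1/(-17 + 14))**2) = 169*(4*(1/(-3))**2) = 169*(4*(-1/3)**2) = 169*(4*(1/9)) = 169*(4/9) = 676/9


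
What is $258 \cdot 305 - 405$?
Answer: $78285$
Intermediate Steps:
$258 \cdot 305 - 405 = 78690 - 405 = 78285$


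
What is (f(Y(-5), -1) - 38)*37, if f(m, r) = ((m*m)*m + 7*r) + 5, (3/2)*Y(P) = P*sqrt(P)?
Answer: -1480 + 185000*I*sqrt(5)/27 ≈ -1480.0 + 15321.0*I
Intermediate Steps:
Y(P) = 2*P**(3/2)/3 (Y(P) = 2*(P*sqrt(P))/3 = 2*P**(3/2)/3)
f(m, r) = 5 + m**3 + 7*r (f(m, r) = (m**2*m + 7*r) + 5 = (m**3 + 7*r) + 5 = 5 + m**3 + 7*r)
(f(Y(-5), -1) - 38)*37 = ((5 + (2*(-5)**(3/2)/3)**3 + 7*(-1)) - 38)*37 = ((5 + (2*(-5*I*sqrt(5))/3)**3 - 7) - 38)*37 = ((5 + (-10*I*sqrt(5)/3)**3 - 7) - 38)*37 = ((5 + 5000*I*sqrt(5)/27 - 7) - 38)*37 = ((-2 + 5000*I*sqrt(5)/27) - 38)*37 = (-40 + 5000*I*sqrt(5)/27)*37 = -1480 + 185000*I*sqrt(5)/27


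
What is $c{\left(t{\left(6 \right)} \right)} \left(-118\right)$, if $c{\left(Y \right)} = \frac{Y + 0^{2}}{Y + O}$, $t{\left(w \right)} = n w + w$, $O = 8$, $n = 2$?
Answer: $- \frac{1062}{13} \approx -81.692$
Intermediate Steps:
$t{\left(w \right)} = 3 w$ ($t{\left(w \right)} = 2 w + w = 3 w$)
$c{\left(Y \right)} = \frac{Y}{8 + Y}$ ($c{\left(Y \right)} = \frac{Y + 0^{2}}{Y + 8} = \frac{Y + 0}{8 + Y} = \frac{Y}{8 + Y}$)
$c{\left(t{\left(6 \right)} \right)} \left(-118\right) = \frac{3 \cdot 6}{8 + 3 \cdot 6} \left(-118\right) = \frac{18}{8 + 18} \left(-118\right) = \frac{18}{26} \left(-118\right) = 18 \cdot \frac{1}{26} \left(-118\right) = \frac{9}{13} \left(-118\right) = - \frac{1062}{13}$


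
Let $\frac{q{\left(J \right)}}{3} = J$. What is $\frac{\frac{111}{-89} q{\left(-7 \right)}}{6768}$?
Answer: $\frac{259}{66928} \approx 0.0038698$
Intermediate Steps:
$q{\left(J \right)} = 3 J$
$\frac{\frac{111}{-89} q{\left(-7 \right)}}{6768} = \frac{\frac{111}{-89} \cdot 3 \left(-7\right)}{6768} = 111 \left(- \frac{1}{89}\right) \left(-21\right) \frac{1}{6768} = \left(- \frac{111}{89}\right) \left(-21\right) \frac{1}{6768} = \frac{2331}{89} \cdot \frac{1}{6768} = \frac{259}{66928}$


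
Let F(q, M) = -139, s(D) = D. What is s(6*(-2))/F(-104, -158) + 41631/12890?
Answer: 5941389/1791710 ≈ 3.3160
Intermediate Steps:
s(6*(-2))/F(-104, -158) + 41631/12890 = (6*(-2))/(-139) + 41631/12890 = -12*(-1/139) + 41631*(1/12890) = 12/139 + 41631/12890 = 5941389/1791710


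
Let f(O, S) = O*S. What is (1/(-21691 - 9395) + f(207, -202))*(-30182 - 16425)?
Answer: 5507379731185/2826 ≈ 1.9488e+9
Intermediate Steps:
(1/(-21691 - 9395) + f(207, -202))*(-30182 - 16425) = (1/(-21691 - 9395) + 207*(-202))*(-30182 - 16425) = (1/(-31086) - 41814)*(-46607) = (-1/31086 - 41814)*(-46607) = -1299830005/31086*(-46607) = 5507379731185/2826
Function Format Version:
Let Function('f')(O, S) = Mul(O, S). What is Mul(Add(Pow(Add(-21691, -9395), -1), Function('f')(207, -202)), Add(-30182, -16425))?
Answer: Rational(5507379731185, 2826) ≈ 1.9488e+9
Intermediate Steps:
Mul(Add(Pow(Add(-21691, -9395), -1), Function('f')(207, -202)), Add(-30182, -16425)) = Mul(Add(Pow(Add(-21691, -9395), -1), Mul(207, -202)), Add(-30182, -16425)) = Mul(Add(Pow(-31086, -1), -41814), -46607) = Mul(Add(Rational(-1, 31086), -41814), -46607) = Mul(Rational(-1299830005, 31086), -46607) = Rational(5507379731185, 2826)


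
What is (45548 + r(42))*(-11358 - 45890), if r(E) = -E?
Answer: -2605127488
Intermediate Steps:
(45548 + r(42))*(-11358 - 45890) = (45548 - 1*42)*(-11358 - 45890) = (45548 - 42)*(-57248) = 45506*(-57248) = -2605127488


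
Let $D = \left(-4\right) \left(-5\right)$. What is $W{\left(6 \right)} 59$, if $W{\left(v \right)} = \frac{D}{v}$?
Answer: $\frac{590}{3} \approx 196.67$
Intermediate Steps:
$D = 20$
$W{\left(v \right)} = \frac{20}{v}$
$W{\left(6 \right)} 59 = \frac{20}{6} \cdot 59 = 20 \cdot \frac{1}{6} \cdot 59 = \frac{10}{3} \cdot 59 = \frac{590}{3}$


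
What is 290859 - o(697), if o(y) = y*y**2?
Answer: -338318014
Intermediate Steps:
o(y) = y**3
290859 - o(697) = 290859 - 1*697**3 = 290859 - 1*338608873 = 290859 - 338608873 = -338318014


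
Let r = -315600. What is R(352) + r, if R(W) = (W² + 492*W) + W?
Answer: -18160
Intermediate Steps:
R(W) = W² + 493*W
R(352) + r = 352*(493 + 352) - 315600 = 352*845 - 315600 = 297440 - 315600 = -18160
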